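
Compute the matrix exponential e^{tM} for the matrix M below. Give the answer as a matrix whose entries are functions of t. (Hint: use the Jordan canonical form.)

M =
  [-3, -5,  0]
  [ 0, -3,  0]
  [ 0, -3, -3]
e^{tM} =
  [exp(-3*t), -5*t*exp(-3*t), 0]
  [0, exp(-3*t), 0]
  [0, -3*t*exp(-3*t), exp(-3*t)]

Strategy: write M = P · J · P⁻¹ where J is a Jordan canonical form, so e^{tM} = P · e^{tJ} · P⁻¹, and e^{tJ} can be computed block-by-block.

M has Jordan form
J =
  [-3,  1,  0]
  [ 0, -3,  0]
  [ 0,  0, -3]
(up to reordering of blocks).

Per-block formulas:
  For a 1×1 block at λ = -3: exp(t · [-3]) = [e^(-3t)].
  For a 2×2 Jordan block J_2(-3): exp(t · J_2(-3)) = e^(-3t)·(I + t·N), where N is the 2×2 nilpotent shift.

After assembling e^{tJ} and conjugating by P, we get:

e^{tM} =
  [exp(-3*t), -5*t*exp(-3*t), 0]
  [0, exp(-3*t), 0]
  [0, -3*t*exp(-3*t), exp(-3*t)]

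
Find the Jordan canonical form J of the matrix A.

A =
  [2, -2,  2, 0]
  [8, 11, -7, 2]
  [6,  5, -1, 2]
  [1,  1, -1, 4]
J_2(4) ⊕ J_2(4)

The characteristic polynomial is
  det(x·I − A) = x^4 - 16*x^3 + 96*x^2 - 256*x + 256 = (x - 4)^4

Eigenvalues and multiplicities (the geometric multiplicity of λ is n − rank(A − λI), which equals the number of Jordan blocks for λ):
  λ = 4: algebraic multiplicity = 4, geometric multiplicity = 2

Determining the block sizes for each eigenvalue:
  λ = 4: with am = 4 and gm = 2, the partition is not yet determined (e.g. several partitions of 4 into 2 parts exist). Let N = A − (4)·I. Computing rank(N^1) = 2, rank(N^2) = 0; the number of blocks of size ≥ j is rank(N^{j−1}) − rank(N^j), giving [2, 2]. So we have 2 block(s) of size 2 → block sizes [2, 2]

Assembling the blocks gives a Jordan form
J =
  [4, 1, 0, 0]
  [0, 4, 0, 0]
  [0, 0, 4, 1]
  [0, 0, 0, 4]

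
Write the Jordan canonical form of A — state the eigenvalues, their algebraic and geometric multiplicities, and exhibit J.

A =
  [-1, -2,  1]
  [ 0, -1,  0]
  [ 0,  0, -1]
J_2(-1) ⊕ J_1(-1)

The characteristic polynomial is
  det(x·I − A) = x^3 + 3*x^2 + 3*x + 1 = (x + 1)^3

Eigenvalues and multiplicities (the geometric multiplicity of λ is n − rank(A − λI), which equals the number of Jordan blocks for λ):
  λ = -1: algebraic multiplicity = 3, geometric multiplicity = 2

Determining the block sizes for each eigenvalue:
  λ = -1: 2 blocks summing to 3 forces exactly one block of size 2 and the rest size 1 → block sizes [2, 1]

Assembling the blocks gives a Jordan form
J =
  [-1,  1,  0]
  [ 0, -1,  0]
  [ 0,  0, -1]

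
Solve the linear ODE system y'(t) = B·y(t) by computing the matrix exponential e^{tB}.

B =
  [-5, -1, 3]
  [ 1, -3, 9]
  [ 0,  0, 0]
e^{tB} =
  [-t*exp(-4*t) + exp(-4*t), -t*exp(-4*t), 3*t*exp(-4*t)]
  [t*exp(-4*t), t*exp(-4*t) + exp(-4*t), -3*t*exp(-4*t) + 3 - 3*exp(-4*t)]
  [0, 0, 1]

Strategy: write B = P · J · P⁻¹ where J is a Jordan canonical form, so e^{tB} = P · e^{tJ} · P⁻¹, and e^{tJ} can be computed block-by-block.

B has Jordan form
J =
  [-4,  1, 0]
  [ 0, -4, 0]
  [ 0,  0, 0]
(up to reordering of blocks).

Per-block formulas:
  For a 1×1 block at λ = 0: exp(t · [0]) = [e^(0t)].
  For a 2×2 Jordan block J_2(-4): exp(t · J_2(-4)) = e^(-4t)·(I + t·N), where N is the 2×2 nilpotent shift.

After assembling e^{tJ} and conjugating by P, we get:

e^{tB} =
  [-t*exp(-4*t) + exp(-4*t), -t*exp(-4*t), 3*t*exp(-4*t)]
  [t*exp(-4*t), t*exp(-4*t) + exp(-4*t), -3*t*exp(-4*t) + 3 - 3*exp(-4*t)]
  [0, 0, 1]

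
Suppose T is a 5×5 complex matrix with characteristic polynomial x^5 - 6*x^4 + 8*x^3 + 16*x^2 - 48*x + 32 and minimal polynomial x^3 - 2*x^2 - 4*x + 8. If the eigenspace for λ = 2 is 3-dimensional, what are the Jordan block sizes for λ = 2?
Block sizes for λ = 2: [2, 1, 1]

Step 1 — from the characteristic polynomial, algebraic multiplicity of λ = 2 is 4. From dim ker(T − (2)·I) = 3, there are exactly 3 Jordan blocks for λ = 2.
Step 2 — from the minimal polynomial, the factor (x − 2)^2 tells us the largest block for λ = 2 has size 2.
Step 3 — with total size 4, 3 blocks, and largest block 2, the block sizes (in nonincreasing order) are [2, 1, 1].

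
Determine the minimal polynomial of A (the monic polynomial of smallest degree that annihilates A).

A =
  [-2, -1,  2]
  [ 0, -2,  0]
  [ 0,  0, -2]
x^2 + 4*x + 4

The characteristic polynomial is χ_A(x) = (x + 2)^3, so the eigenvalues are known. The minimal polynomial is
  m_A(x) = Π_λ (x − λ)^{k_λ}
where k_λ is the size of the *largest* Jordan block for λ (equivalently, the smallest k with (A − λI)^k v = 0 for every generalised eigenvector v of λ).

  λ = -2: largest Jordan block has size 2, contributing (x + 2)^2

So m_A(x) = (x + 2)^2 = x^2 + 4*x + 4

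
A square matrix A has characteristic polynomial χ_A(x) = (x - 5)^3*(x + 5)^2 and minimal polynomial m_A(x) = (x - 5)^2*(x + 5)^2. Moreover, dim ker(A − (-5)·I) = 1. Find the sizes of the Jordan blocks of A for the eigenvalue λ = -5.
Block sizes for λ = -5: [2]

Step 1 — from the characteristic polynomial, algebraic multiplicity of λ = -5 is 2. From dim ker(A − (-5)·I) = 1, there are exactly 1 Jordan blocks for λ = -5.
Step 2 — from the minimal polynomial, the factor (x + 5)^2 tells us the largest block for λ = -5 has size 2.
Step 3 — with total size 2, 1 blocks, and largest block 2, the block sizes (in nonincreasing order) are [2].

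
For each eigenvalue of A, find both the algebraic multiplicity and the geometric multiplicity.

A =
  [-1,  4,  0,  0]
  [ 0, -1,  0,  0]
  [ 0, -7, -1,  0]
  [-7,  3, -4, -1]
λ = -1: alg = 4, geom = 2

Step 1 — factor the characteristic polynomial to read off the algebraic multiplicities:
  χ_A(x) = (x + 1)^4

Step 2 — compute geometric multiplicities via the rank-nullity identity g(λ) = n − rank(A − λI):
  rank(A − (-1)·I) = 2, so dim ker(A − (-1)·I) = n − 2 = 2

Summary:
  λ = -1: algebraic multiplicity = 4, geometric multiplicity = 2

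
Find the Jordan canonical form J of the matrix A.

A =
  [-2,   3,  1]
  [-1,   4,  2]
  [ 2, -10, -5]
J_3(-1)

The characteristic polynomial is
  det(x·I − A) = x^3 + 3*x^2 + 3*x + 1 = (x + 1)^3

Eigenvalues and multiplicities (the geometric multiplicity of λ is n − rank(A − λI), which equals the number of Jordan blocks for λ):
  λ = -1: algebraic multiplicity = 3, geometric multiplicity = 1

Determining the block sizes for each eigenvalue:
  λ = -1: one block (gm = 1), so the single block has size am = 3 → block sizes [3]

Assembling the blocks gives a Jordan form
J =
  [-1,  1,  0]
  [ 0, -1,  1]
  [ 0,  0, -1]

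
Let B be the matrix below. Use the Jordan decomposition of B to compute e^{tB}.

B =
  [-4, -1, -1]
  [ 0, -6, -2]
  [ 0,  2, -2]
e^{tB} =
  [exp(-4*t), -t*exp(-4*t), -t*exp(-4*t)]
  [0, -2*t*exp(-4*t) + exp(-4*t), -2*t*exp(-4*t)]
  [0, 2*t*exp(-4*t), 2*t*exp(-4*t) + exp(-4*t)]

Strategy: write B = P · J · P⁻¹ where J is a Jordan canonical form, so e^{tB} = P · e^{tJ} · P⁻¹, and e^{tJ} can be computed block-by-block.

B has Jordan form
J =
  [-4,  1,  0]
  [ 0, -4,  0]
  [ 0,  0, -4]
(up to reordering of blocks).

Per-block formulas:
  For a 2×2 Jordan block J_2(-4): exp(t · J_2(-4)) = e^(-4t)·(I + t·N), where N is the 2×2 nilpotent shift.
  For a 1×1 block at λ = -4: exp(t · [-4]) = [e^(-4t)].

After assembling e^{tJ} and conjugating by P, we get:

e^{tB} =
  [exp(-4*t), -t*exp(-4*t), -t*exp(-4*t)]
  [0, -2*t*exp(-4*t) + exp(-4*t), -2*t*exp(-4*t)]
  [0, 2*t*exp(-4*t), 2*t*exp(-4*t) + exp(-4*t)]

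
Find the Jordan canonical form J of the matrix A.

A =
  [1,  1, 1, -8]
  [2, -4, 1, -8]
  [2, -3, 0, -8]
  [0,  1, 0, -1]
J_3(-1) ⊕ J_1(-1)

The characteristic polynomial is
  det(x·I − A) = x^4 + 4*x^3 + 6*x^2 + 4*x + 1 = (x + 1)^4

Eigenvalues and multiplicities (the geometric multiplicity of λ is n − rank(A − λI), which equals the number of Jordan blocks for λ):
  λ = -1: algebraic multiplicity = 4, geometric multiplicity = 2

Determining the block sizes for each eigenvalue:
  λ = -1: with am = 4 and gm = 2, the partition is not yet determined (e.g. several partitions of 4 into 2 parts exist). Let N = A − (-1)·I. Computing rank(N^1) = 2, rank(N^2) = 1, rank(N^3) = 0; the number of blocks of size ≥ j is rank(N^{j−1}) − rank(N^j), giving [2, 1, 1]. So we have 1 block(s) of size 3, 1 block(s) of size 1 → block sizes [3, 1]

Assembling the blocks gives a Jordan form
J =
  [-1,  1,  0,  0]
  [ 0, -1,  1,  0]
  [ 0,  0, -1,  0]
  [ 0,  0,  0, -1]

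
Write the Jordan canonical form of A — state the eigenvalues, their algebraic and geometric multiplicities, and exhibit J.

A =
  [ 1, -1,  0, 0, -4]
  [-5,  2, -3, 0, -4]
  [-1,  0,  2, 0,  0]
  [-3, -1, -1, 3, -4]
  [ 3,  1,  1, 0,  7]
J_3(3) ⊕ J_1(3) ⊕ J_1(3)

The characteristic polynomial is
  det(x·I − A) = x^5 - 15*x^4 + 90*x^3 - 270*x^2 + 405*x - 243 = (x - 3)^5

Eigenvalues and multiplicities (the geometric multiplicity of λ is n − rank(A − λI), which equals the number of Jordan blocks for λ):
  λ = 3: algebraic multiplicity = 5, geometric multiplicity = 3

Determining the block sizes for each eigenvalue:
  λ = 3: with am = 5 and gm = 3, the partition is not yet determined (e.g. several partitions of 5 into 3 parts exist). Let N = A − (3)·I. Computing rank(N^1) = 2, rank(N^2) = 1, rank(N^3) = 0; the number of blocks of size ≥ j is rank(N^{j−1}) − rank(N^j), giving [3, 1, 1]. So we have 1 block(s) of size 3, 2 block(s) of size 1 → block sizes [3, 1, 1]

Assembling the blocks gives a Jordan form
J =
  [3, 1, 0, 0, 0]
  [0, 3, 1, 0, 0]
  [0, 0, 3, 0, 0]
  [0, 0, 0, 3, 0]
  [0, 0, 0, 0, 3]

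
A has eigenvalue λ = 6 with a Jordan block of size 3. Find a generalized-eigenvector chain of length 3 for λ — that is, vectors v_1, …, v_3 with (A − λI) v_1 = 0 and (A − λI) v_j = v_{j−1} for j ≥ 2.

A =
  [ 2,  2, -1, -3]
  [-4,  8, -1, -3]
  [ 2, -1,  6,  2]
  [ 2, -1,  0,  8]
A Jordan chain for λ = 6 of length 3:
v_1 = (2, 2, -1, -1)ᵀ
v_2 = (-1, -1, 0, 0)ᵀ
v_3 = (0, 0, 1, 0)ᵀ

Let N = A − (6)·I. We want v_3 with N^3 v_3 = 0 but N^2 v_3 ≠ 0; then v_{j-1} := N · v_j for j = 3, …, 2.

Pick v_3 = (0, 0, 1, 0)ᵀ.
Then v_2 = N · v_3 = (-1, -1, 0, 0)ᵀ.
Then v_1 = N · v_2 = (2, 2, -1, -1)ᵀ.

Sanity check: (A − (6)·I) v_1 = (0, 0, 0, 0)ᵀ = 0. ✓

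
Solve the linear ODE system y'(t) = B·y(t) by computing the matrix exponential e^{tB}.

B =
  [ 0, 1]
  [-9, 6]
e^{tB} =
  [-3*t*exp(3*t) + exp(3*t), t*exp(3*t)]
  [-9*t*exp(3*t), 3*t*exp(3*t) + exp(3*t)]

Strategy: write B = P · J · P⁻¹ where J is a Jordan canonical form, so e^{tB} = P · e^{tJ} · P⁻¹, and e^{tJ} can be computed block-by-block.

B has Jordan form
J =
  [3, 1]
  [0, 3]
(up to reordering of blocks).

Per-block formulas:
  For a 2×2 Jordan block J_2(3): exp(t · J_2(3)) = e^(3t)·(I + t·N), where N is the 2×2 nilpotent shift.

After assembling e^{tJ} and conjugating by P, we get:

e^{tB} =
  [-3*t*exp(3*t) + exp(3*t), t*exp(3*t)]
  [-9*t*exp(3*t), 3*t*exp(3*t) + exp(3*t)]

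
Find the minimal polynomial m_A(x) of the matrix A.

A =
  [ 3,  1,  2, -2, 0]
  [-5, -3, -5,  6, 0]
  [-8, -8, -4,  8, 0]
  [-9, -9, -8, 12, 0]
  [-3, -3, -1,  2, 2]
x^3 - 6*x^2 + 12*x - 8

The characteristic polynomial is χ_A(x) = (x - 2)^5, so the eigenvalues are known. The minimal polynomial is
  m_A(x) = Π_λ (x − λ)^{k_λ}
where k_λ is the size of the *largest* Jordan block for λ (equivalently, the smallest k with (A − λI)^k v = 0 for every generalised eigenvector v of λ).

  λ = 2: largest Jordan block has size 3, contributing (x − 2)^3

So m_A(x) = (x - 2)^3 = x^3 - 6*x^2 + 12*x - 8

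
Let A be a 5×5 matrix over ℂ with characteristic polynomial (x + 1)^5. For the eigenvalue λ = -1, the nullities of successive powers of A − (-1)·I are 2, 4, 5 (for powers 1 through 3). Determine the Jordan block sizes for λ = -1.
Block sizes for λ = -1: [3, 2]

From the dimensions of kernels of powers, the number of Jordan blocks of size at least j is d_j − d_{j−1} where d_j = dim ker(N^j) (with d_0 = 0). Computing the differences gives [2, 2, 1].
The number of blocks of size exactly k is (#blocks of size ≥ k) − (#blocks of size ≥ k + 1), so the partition is: 1 block(s) of size 2, 1 block(s) of size 3.
In nonincreasing order the block sizes are [3, 2].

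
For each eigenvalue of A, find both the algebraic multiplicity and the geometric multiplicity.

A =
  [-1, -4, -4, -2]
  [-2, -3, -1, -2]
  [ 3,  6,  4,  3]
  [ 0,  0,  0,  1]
λ = -2: alg = 1, geom = 1; λ = 1: alg = 3, geom = 2

Step 1 — factor the characteristic polynomial to read off the algebraic multiplicities:
  χ_A(x) = (x - 1)^3*(x + 2)

Step 2 — compute geometric multiplicities via the rank-nullity identity g(λ) = n − rank(A − λI):
  rank(A − (-2)·I) = 3, so dim ker(A − (-2)·I) = n − 3 = 1
  rank(A − (1)·I) = 2, so dim ker(A − (1)·I) = n − 2 = 2

Summary:
  λ = -2: algebraic multiplicity = 1, geometric multiplicity = 1
  λ = 1: algebraic multiplicity = 3, geometric multiplicity = 2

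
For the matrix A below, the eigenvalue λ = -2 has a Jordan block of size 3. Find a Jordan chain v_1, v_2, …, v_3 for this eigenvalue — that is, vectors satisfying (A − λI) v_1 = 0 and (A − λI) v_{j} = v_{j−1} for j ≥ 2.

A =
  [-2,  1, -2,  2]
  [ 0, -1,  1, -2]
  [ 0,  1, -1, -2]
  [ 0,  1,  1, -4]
A Jordan chain for λ = -2 of length 3:
v_1 = (1, 0, 0, 0)ᵀ
v_2 = (1, 1, 1, 1)ᵀ
v_3 = (0, 1, 0, 0)ᵀ

Let N = A − (-2)·I. We want v_3 with N^3 v_3 = 0 but N^2 v_3 ≠ 0; then v_{j-1} := N · v_j for j = 3, …, 2.

Pick v_3 = (0, 1, 0, 0)ᵀ.
Then v_2 = N · v_3 = (1, 1, 1, 1)ᵀ.
Then v_1 = N · v_2 = (1, 0, 0, 0)ᵀ.

Sanity check: (A − (-2)·I) v_1 = (0, 0, 0, 0)ᵀ = 0. ✓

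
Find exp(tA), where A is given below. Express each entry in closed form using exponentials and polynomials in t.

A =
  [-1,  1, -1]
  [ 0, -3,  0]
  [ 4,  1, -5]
e^{tA} =
  [2*t*exp(-3*t) + exp(-3*t), t^2*exp(-3*t)/2 + t*exp(-3*t), -t*exp(-3*t)]
  [0, exp(-3*t), 0]
  [4*t*exp(-3*t), t^2*exp(-3*t) + t*exp(-3*t), -2*t*exp(-3*t) + exp(-3*t)]

Strategy: write A = P · J · P⁻¹ where J is a Jordan canonical form, so e^{tA} = P · e^{tJ} · P⁻¹, and e^{tJ} can be computed block-by-block.

A has Jordan form
J =
  [-3,  1,  0]
  [ 0, -3,  1]
  [ 0,  0, -3]
(up to reordering of blocks).

Per-block formulas:
  For a 3×3 Jordan block J_3(-3): exp(t · J_3(-3)) = e^(-3t)·(I + t·N + (t^2/2)·N^2), where N is the 3×3 nilpotent shift.

After assembling e^{tJ} and conjugating by P, we get:

e^{tA} =
  [2*t*exp(-3*t) + exp(-3*t), t^2*exp(-3*t)/2 + t*exp(-3*t), -t*exp(-3*t)]
  [0, exp(-3*t), 0]
  [4*t*exp(-3*t), t^2*exp(-3*t) + t*exp(-3*t), -2*t*exp(-3*t) + exp(-3*t)]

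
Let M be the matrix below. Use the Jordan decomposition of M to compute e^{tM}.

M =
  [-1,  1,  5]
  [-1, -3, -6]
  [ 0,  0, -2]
e^{tM} =
  [t*exp(-2*t) + exp(-2*t), t*exp(-2*t), -t^2*exp(-2*t)/2 + 5*t*exp(-2*t)]
  [-t*exp(-2*t), -t*exp(-2*t) + exp(-2*t), t^2*exp(-2*t)/2 - 6*t*exp(-2*t)]
  [0, 0, exp(-2*t)]

Strategy: write M = P · J · P⁻¹ where J is a Jordan canonical form, so e^{tM} = P · e^{tJ} · P⁻¹, and e^{tJ} can be computed block-by-block.

M has Jordan form
J =
  [-2,  1,  0]
  [ 0, -2,  1]
  [ 0,  0, -2]
(up to reordering of blocks).

Per-block formulas:
  For a 3×3 Jordan block J_3(-2): exp(t · J_3(-2)) = e^(-2t)·(I + t·N + (t^2/2)·N^2), where N is the 3×3 nilpotent shift.

After assembling e^{tJ} and conjugating by P, we get:

e^{tM} =
  [t*exp(-2*t) + exp(-2*t), t*exp(-2*t), -t^2*exp(-2*t)/2 + 5*t*exp(-2*t)]
  [-t*exp(-2*t), -t*exp(-2*t) + exp(-2*t), t^2*exp(-2*t)/2 - 6*t*exp(-2*t)]
  [0, 0, exp(-2*t)]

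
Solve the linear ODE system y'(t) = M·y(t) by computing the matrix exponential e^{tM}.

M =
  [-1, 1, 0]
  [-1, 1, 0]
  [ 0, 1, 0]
e^{tM} =
  [1 - t, t, 0]
  [-t, t + 1, 0]
  [-t^2/2, t^2/2 + t, 1]

Strategy: write M = P · J · P⁻¹ where J is a Jordan canonical form, so e^{tM} = P · e^{tJ} · P⁻¹, and e^{tJ} can be computed block-by-block.

M has Jordan form
J =
  [0, 1, 0]
  [0, 0, 1]
  [0, 0, 0]
(up to reordering of blocks).

Per-block formulas:
  For a 3×3 Jordan block J_3(0): exp(t · J_3(0)) = e^(0t)·(I + t·N + (t^2/2)·N^2), where N is the 3×3 nilpotent shift.

After assembling e^{tJ} and conjugating by P, we get:

e^{tM} =
  [1 - t, t, 0]
  [-t, t + 1, 0]
  [-t^2/2, t^2/2 + t, 1]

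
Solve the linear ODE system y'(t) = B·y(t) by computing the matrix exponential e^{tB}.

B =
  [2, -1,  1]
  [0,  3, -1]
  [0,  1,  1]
e^{tB} =
  [exp(2*t), -t*exp(2*t), t*exp(2*t)]
  [0, t*exp(2*t) + exp(2*t), -t*exp(2*t)]
  [0, t*exp(2*t), -t*exp(2*t) + exp(2*t)]

Strategy: write B = P · J · P⁻¹ where J is a Jordan canonical form, so e^{tB} = P · e^{tJ} · P⁻¹, and e^{tJ} can be computed block-by-block.

B has Jordan form
J =
  [2, 1, 0]
  [0, 2, 0]
  [0, 0, 2]
(up to reordering of blocks).

Per-block formulas:
  For a 2×2 Jordan block J_2(2): exp(t · J_2(2)) = e^(2t)·(I + t·N), where N is the 2×2 nilpotent shift.
  For a 1×1 block at λ = 2: exp(t · [2]) = [e^(2t)].

After assembling e^{tJ} and conjugating by P, we get:

e^{tB} =
  [exp(2*t), -t*exp(2*t), t*exp(2*t)]
  [0, t*exp(2*t) + exp(2*t), -t*exp(2*t)]
  [0, t*exp(2*t), -t*exp(2*t) + exp(2*t)]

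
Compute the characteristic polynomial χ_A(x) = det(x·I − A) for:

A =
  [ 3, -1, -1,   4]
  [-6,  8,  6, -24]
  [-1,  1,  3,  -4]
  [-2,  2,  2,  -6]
x^4 - 8*x^3 + 24*x^2 - 32*x + 16

Expanding det(x·I − A) (e.g. by cofactor expansion or by noting that A is similar to its Jordan form J, which has the same characteristic polynomial as A) gives
  χ_A(x) = x^4 - 8*x^3 + 24*x^2 - 32*x + 16
which factors as (x - 2)^4. The eigenvalues (with algebraic multiplicities) are λ = 2 with multiplicity 4.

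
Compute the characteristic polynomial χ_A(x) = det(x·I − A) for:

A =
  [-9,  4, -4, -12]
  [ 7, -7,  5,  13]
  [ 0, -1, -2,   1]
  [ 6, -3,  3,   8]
x^4 + 10*x^3 + 36*x^2 + 54*x + 27

Expanding det(x·I − A) (e.g. by cofactor expansion or by noting that A is similar to its Jordan form J, which has the same characteristic polynomial as A) gives
  χ_A(x) = x^4 + 10*x^3 + 36*x^2 + 54*x + 27
which factors as (x + 1)*(x + 3)^3. The eigenvalues (with algebraic multiplicities) are λ = -3 with multiplicity 3, λ = -1 with multiplicity 1.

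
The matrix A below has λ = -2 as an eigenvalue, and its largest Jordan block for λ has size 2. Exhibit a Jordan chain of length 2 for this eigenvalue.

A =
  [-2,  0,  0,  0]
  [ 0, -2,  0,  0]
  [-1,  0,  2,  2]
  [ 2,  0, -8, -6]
A Jordan chain for λ = -2 of length 2:
v_1 = (0, 0, -1, 2)ᵀ
v_2 = (1, 0, 0, 0)ᵀ

Let N = A − (-2)·I. We want v_2 with N^2 v_2 = 0 but N^1 v_2 ≠ 0; then v_{j-1} := N · v_j for j = 2, …, 2.

Pick v_2 = (1, 0, 0, 0)ᵀ.
Then v_1 = N · v_2 = (0, 0, -1, 2)ᵀ.

Sanity check: (A − (-2)·I) v_1 = (0, 0, 0, 0)ᵀ = 0. ✓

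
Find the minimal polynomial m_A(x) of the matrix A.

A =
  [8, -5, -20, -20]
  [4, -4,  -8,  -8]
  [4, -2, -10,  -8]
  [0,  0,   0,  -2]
x^2 + 4*x + 4

The characteristic polynomial is χ_A(x) = (x + 2)^4, so the eigenvalues are known. The minimal polynomial is
  m_A(x) = Π_λ (x − λ)^{k_λ}
where k_λ is the size of the *largest* Jordan block for λ (equivalently, the smallest k with (A − λI)^k v = 0 for every generalised eigenvector v of λ).

  λ = -2: largest Jordan block has size 2, contributing (x + 2)^2

So m_A(x) = (x + 2)^2 = x^2 + 4*x + 4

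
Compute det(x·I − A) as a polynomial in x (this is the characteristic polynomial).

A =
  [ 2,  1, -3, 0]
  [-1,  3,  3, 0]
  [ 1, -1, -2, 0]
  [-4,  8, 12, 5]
x^4 - 8*x^3 + 18*x^2 - 16*x + 5

Expanding det(x·I − A) (e.g. by cofactor expansion or by noting that A is similar to its Jordan form J, which has the same characteristic polynomial as A) gives
  χ_A(x) = x^4 - 8*x^3 + 18*x^2 - 16*x + 5
which factors as (x - 5)*(x - 1)^3. The eigenvalues (with algebraic multiplicities) are λ = 1 with multiplicity 3, λ = 5 with multiplicity 1.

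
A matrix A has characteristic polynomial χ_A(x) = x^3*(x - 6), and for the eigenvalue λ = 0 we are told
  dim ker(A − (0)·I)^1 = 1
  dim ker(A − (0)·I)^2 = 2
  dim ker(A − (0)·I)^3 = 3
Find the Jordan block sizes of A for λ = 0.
Block sizes for λ = 0: [3]

From the dimensions of kernels of powers, the number of Jordan blocks of size at least j is d_j − d_{j−1} where d_j = dim ker(N^j) (with d_0 = 0). Computing the differences gives [1, 1, 1].
The number of blocks of size exactly k is (#blocks of size ≥ k) − (#blocks of size ≥ k + 1), so the partition is: 1 block(s) of size 3.
In nonincreasing order the block sizes are [3].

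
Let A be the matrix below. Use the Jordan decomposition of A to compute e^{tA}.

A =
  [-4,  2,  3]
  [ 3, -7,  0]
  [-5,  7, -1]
e^{tA} =
  [-9*t^2*exp(-4*t)/2 + exp(-4*t), 15*t^2*exp(-4*t)/2 + 2*t*exp(-4*t), 9*t^2*exp(-4*t)/2 + 3*t*exp(-4*t)]
  [-9*t^2*exp(-4*t)/2 + 3*t*exp(-4*t), 15*t^2*exp(-4*t)/2 - 3*t*exp(-4*t) + exp(-4*t), 9*t^2*exp(-4*t)/2]
  [3*t^2*exp(-4*t) - 5*t*exp(-4*t), -5*t^2*exp(-4*t) + 7*t*exp(-4*t), -3*t^2*exp(-4*t) + 3*t*exp(-4*t) + exp(-4*t)]

Strategy: write A = P · J · P⁻¹ where J is a Jordan canonical form, so e^{tA} = P · e^{tJ} · P⁻¹, and e^{tJ} can be computed block-by-block.

A has Jordan form
J =
  [-4,  1,  0]
  [ 0, -4,  1]
  [ 0,  0, -4]
(up to reordering of blocks).

Per-block formulas:
  For a 3×3 Jordan block J_3(-4): exp(t · J_3(-4)) = e^(-4t)·(I + t·N + (t^2/2)·N^2), where N is the 3×3 nilpotent shift.

After assembling e^{tJ} and conjugating by P, we get:

e^{tA} =
  [-9*t^2*exp(-4*t)/2 + exp(-4*t), 15*t^2*exp(-4*t)/2 + 2*t*exp(-4*t), 9*t^2*exp(-4*t)/2 + 3*t*exp(-4*t)]
  [-9*t^2*exp(-4*t)/2 + 3*t*exp(-4*t), 15*t^2*exp(-4*t)/2 - 3*t*exp(-4*t) + exp(-4*t), 9*t^2*exp(-4*t)/2]
  [3*t^2*exp(-4*t) - 5*t*exp(-4*t), -5*t^2*exp(-4*t) + 7*t*exp(-4*t), -3*t^2*exp(-4*t) + 3*t*exp(-4*t) + exp(-4*t)]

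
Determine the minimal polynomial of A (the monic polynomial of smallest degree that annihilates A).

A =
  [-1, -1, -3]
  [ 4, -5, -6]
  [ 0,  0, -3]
x^2 + 6*x + 9

The characteristic polynomial is χ_A(x) = (x + 3)^3, so the eigenvalues are known. The minimal polynomial is
  m_A(x) = Π_λ (x − λ)^{k_λ}
where k_λ is the size of the *largest* Jordan block for λ (equivalently, the smallest k with (A − λI)^k v = 0 for every generalised eigenvector v of λ).

  λ = -3: largest Jordan block has size 2, contributing (x + 3)^2

So m_A(x) = (x + 3)^2 = x^2 + 6*x + 9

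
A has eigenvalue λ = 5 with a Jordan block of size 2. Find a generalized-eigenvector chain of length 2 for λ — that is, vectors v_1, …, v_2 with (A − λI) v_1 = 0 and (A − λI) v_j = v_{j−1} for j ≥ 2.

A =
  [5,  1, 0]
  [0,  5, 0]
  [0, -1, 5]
A Jordan chain for λ = 5 of length 2:
v_1 = (1, 0, -1)ᵀ
v_2 = (0, 1, 0)ᵀ

Let N = A − (5)·I. We want v_2 with N^2 v_2 = 0 but N^1 v_2 ≠ 0; then v_{j-1} := N · v_j for j = 2, …, 2.

Pick v_2 = (0, 1, 0)ᵀ.
Then v_1 = N · v_2 = (1, 0, -1)ᵀ.

Sanity check: (A − (5)·I) v_1 = (0, 0, 0)ᵀ = 0. ✓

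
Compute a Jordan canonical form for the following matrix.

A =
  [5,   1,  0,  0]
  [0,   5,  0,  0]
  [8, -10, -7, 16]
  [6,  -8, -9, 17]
J_2(5) ⊕ J_2(5)

The characteristic polynomial is
  det(x·I − A) = x^4 - 20*x^3 + 150*x^2 - 500*x + 625 = (x - 5)^4

Eigenvalues and multiplicities (the geometric multiplicity of λ is n − rank(A − λI), which equals the number of Jordan blocks for λ):
  λ = 5: algebraic multiplicity = 4, geometric multiplicity = 2

Determining the block sizes for each eigenvalue:
  λ = 5: with am = 4 and gm = 2, the partition is not yet determined (e.g. several partitions of 4 into 2 parts exist). Let N = A − (5)·I. Computing rank(N^1) = 2, rank(N^2) = 0; the number of blocks of size ≥ j is rank(N^{j−1}) − rank(N^j), giving [2, 2]. So we have 2 block(s) of size 2 → block sizes [2, 2]

Assembling the blocks gives a Jordan form
J =
  [5, 1, 0, 0]
  [0, 5, 0, 0]
  [0, 0, 5, 1]
  [0, 0, 0, 5]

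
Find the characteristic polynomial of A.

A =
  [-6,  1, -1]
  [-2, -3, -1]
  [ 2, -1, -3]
x^3 + 12*x^2 + 48*x + 64

Expanding det(x·I − A) (e.g. by cofactor expansion or by noting that A is similar to its Jordan form J, which has the same characteristic polynomial as A) gives
  χ_A(x) = x^3 + 12*x^2 + 48*x + 64
which factors as (x + 4)^3. The eigenvalues (with algebraic multiplicities) are λ = -4 with multiplicity 3.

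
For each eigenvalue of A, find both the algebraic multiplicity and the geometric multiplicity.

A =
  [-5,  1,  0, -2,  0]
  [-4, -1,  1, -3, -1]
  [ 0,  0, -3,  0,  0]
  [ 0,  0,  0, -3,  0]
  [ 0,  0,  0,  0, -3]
λ = -3: alg = 5, geom = 3

Step 1 — factor the characteristic polynomial to read off the algebraic multiplicities:
  χ_A(x) = (x + 3)^5

Step 2 — compute geometric multiplicities via the rank-nullity identity g(λ) = n − rank(A − λI):
  rank(A − (-3)·I) = 2, so dim ker(A − (-3)·I) = n − 2 = 3

Summary:
  λ = -3: algebraic multiplicity = 5, geometric multiplicity = 3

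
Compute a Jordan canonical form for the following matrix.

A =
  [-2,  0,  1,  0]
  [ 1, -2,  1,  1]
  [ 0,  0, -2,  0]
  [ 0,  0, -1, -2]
J_2(-2) ⊕ J_2(-2)

The characteristic polynomial is
  det(x·I − A) = x^4 + 8*x^3 + 24*x^2 + 32*x + 16 = (x + 2)^4

Eigenvalues and multiplicities (the geometric multiplicity of λ is n − rank(A − λI), which equals the number of Jordan blocks for λ):
  λ = -2: algebraic multiplicity = 4, geometric multiplicity = 2

Determining the block sizes for each eigenvalue:
  λ = -2: with am = 4 and gm = 2, the partition is not yet determined (e.g. several partitions of 4 into 2 parts exist). Let N = A − (-2)·I. Computing rank(N^1) = 2, rank(N^2) = 0; the number of blocks of size ≥ j is rank(N^{j−1}) − rank(N^j), giving [2, 2]. So we have 2 block(s) of size 2 → block sizes [2, 2]

Assembling the blocks gives a Jordan form
J =
  [-2,  1,  0,  0]
  [ 0, -2,  0,  0]
  [ 0,  0, -2,  1]
  [ 0,  0,  0, -2]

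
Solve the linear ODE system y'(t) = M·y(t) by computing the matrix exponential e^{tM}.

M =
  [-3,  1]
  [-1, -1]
e^{tM} =
  [-t*exp(-2*t) + exp(-2*t), t*exp(-2*t)]
  [-t*exp(-2*t), t*exp(-2*t) + exp(-2*t)]

Strategy: write M = P · J · P⁻¹ where J is a Jordan canonical form, so e^{tM} = P · e^{tJ} · P⁻¹, and e^{tJ} can be computed block-by-block.

M has Jordan form
J =
  [-2,  1]
  [ 0, -2]
(up to reordering of blocks).

Per-block formulas:
  For a 2×2 Jordan block J_2(-2): exp(t · J_2(-2)) = e^(-2t)·(I + t·N), where N is the 2×2 nilpotent shift.

After assembling e^{tJ} and conjugating by P, we get:

e^{tM} =
  [-t*exp(-2*t) + exp(-2*t), t*exp(-2*t)]
  [-t*exp(-2*t), t*exp(-2*t) + exp(-2*t)]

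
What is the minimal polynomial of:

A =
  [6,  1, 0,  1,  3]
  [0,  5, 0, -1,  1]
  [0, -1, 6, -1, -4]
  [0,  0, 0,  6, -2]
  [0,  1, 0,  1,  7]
x^3 - 18*x^2 + 108*x - 216

The characteristic polynomial is χ_A(x) = (x - 6)^5, so the eigenvalues are known. The minimal polynomial is
  m_A(x) = Π_λ (x − λ)^{k_λ}
where k_λ is the size of the *largest* Jordan block for λ (equivalently, the smallest k with (A − λI)^k v = 0 for every generalised eigenvector v of λ).

  λ = 6: largest Jordan block has size 3, contributing (x − 6)^3

So m_A(x) = (x - 6)^3 = x^3 - 18*x^2 + 108*x - 216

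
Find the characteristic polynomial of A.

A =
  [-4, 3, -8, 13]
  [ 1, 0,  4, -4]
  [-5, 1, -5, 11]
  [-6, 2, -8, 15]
x^4 - 6*x^3 + 12*x^2 - 10*x + 3

Expanding det(x·I − A) (e.g. by cofactor expansion or by noting that A is similar to its Jordan form J, which has the same characteristic polynomial as A) gives
  χ_A(x) = x^4 - 6*x^3 + 12*x^2 - 10*x + 3
which factors as (x - 3)*(x - 1)^3. The eigenvalues (with algebraic multiplicities) are λ = 1 with multiplicity 3, λ = 3 with multiplicity 1.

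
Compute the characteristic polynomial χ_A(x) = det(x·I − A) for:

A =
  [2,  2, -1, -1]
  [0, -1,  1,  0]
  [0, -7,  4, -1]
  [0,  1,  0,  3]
x^4 - 8*x^3 + 24*x^2 - 32*x + 16

Expanding det(x·I − A) (e.g. by cofactor expansion or by noting that A is similar to its Jordan form J, which has the same characteristic polynomial as A) gives
  χ_A(x) = x^4 - 8*x^3 + 24*x^2 - 32*x + 16
which factors as (x - 2)^4. The eigenvalues (with algebraic multiplicities) are λ = 2 with multiplicity 4.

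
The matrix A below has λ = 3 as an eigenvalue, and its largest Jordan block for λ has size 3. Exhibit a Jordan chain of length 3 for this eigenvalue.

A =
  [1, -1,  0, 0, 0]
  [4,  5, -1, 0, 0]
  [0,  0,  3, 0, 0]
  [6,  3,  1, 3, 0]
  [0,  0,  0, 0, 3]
A Jordan chain for λ = 3 of length 3:
v_1 = (1, -2, 0, -3, 0)ᵀ
v_2 = (0, -1, 0, 1, 0)ᵀ
v_3 = (0, 0, 1, 0, 0)ᵀ

Let N = A − (3)·I. We want v_3 with N^3 v_3 = 0 but N^2 v_3 ≠ 0; then v_{j-1} := N · v_j for j = 3, …, 2.

Pick v_3 = (0, 0, 1, 0, 0)ᵀ.
Then v_2 = N · v_3 = (0, -1, 0, 1, 0)ᵀ.
Then v_1 = N · v_2 = (1, -2, 0, -3, 0)ᵀ.

Sanity check: (A − (3)·I) v_1 = (0, 0, 0, 0, 0)ᵀ = 0. ✓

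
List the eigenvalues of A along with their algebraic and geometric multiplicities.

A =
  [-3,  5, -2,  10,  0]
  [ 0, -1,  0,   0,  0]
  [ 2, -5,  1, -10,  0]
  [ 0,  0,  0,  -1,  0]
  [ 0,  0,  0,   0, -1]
λ = -1: alg = 5, geom = 4

Step 1 — factor the characteristic polynomial to read off the algebraic multiplicities:
  χ_A(x) = (x + 1)^5

Step 2 — compute geometric multiplicities via the rank-nullity identity g(λ) = n − rank(A − λI):
  rank(A − (-1)·I) = 1, so dim ker(A − (-1)·I) = n − 1 = 4

Summary:
  λ = -1: algebraic multiplicity = 5, geometric multiplicity = 4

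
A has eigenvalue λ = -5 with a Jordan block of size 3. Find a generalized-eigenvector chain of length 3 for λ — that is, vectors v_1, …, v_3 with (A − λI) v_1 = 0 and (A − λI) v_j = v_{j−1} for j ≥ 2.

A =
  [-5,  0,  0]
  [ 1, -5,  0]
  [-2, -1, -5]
A Jordan chain for λ = -5 of length 3:
v_1 = (0, 0, -1)ᵀ
v_2 = (0, 1, -2)ᵀ
v_3 = (1, 0, 0)ᵀ

Let N = A − (-5)·I. We want v_3 with N^3 v_3 = 0 but N^2 v_3 ≠ 0; then v_{j-1} := N · v_j for j = 3, …, 2.

Pick v_3 = (1, 0, 0)ᵀ.
Then v_2 = N · v_3 = (0, 1, -2)ᵀ.
Then v_1 = N · v_2 = (0, 0, -1)ᵀ.

Sanity check: (A − (-5)·I) v_1 = (0, 0, 0)ᵀ = 0. ✓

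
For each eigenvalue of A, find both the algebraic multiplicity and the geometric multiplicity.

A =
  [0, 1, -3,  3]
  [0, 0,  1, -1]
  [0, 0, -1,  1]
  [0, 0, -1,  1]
λ = 0: alg = 4, geom = 2

Step 1 — factor the characteristic polynomial to read off the algebraic multiplicities:
  χ_A(x) = x^4

Step 2 — compute geometric multiplicities via the rank-nullity identity g(λ) = n − rank(A − λI):
  rank(A − (0)·I) = 2, so dim ker(A − (0)·I) = n − 2 = 2

Summary:
  λ = 0: algebraic multiplicity = 4, geometric multiplicity = 2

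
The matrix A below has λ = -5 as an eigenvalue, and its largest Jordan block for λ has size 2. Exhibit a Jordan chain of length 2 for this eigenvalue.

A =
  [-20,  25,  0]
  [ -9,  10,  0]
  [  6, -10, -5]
A Jordan chain for λ = -5 of length 2:
v_1 = (-15, -9, 6)ᵀ
v_2 = (1, 0, 0)ᵀ

Let N = A − (-5)·I. We want v_2 with N^2 v_2 = 0 but N^1 v_2 ≠ 0; then v_{j-1} := N · v_j for j = 2, …, 2.

Pick v_2 = (1, 0, 0)ᵀ.
Then v_1 = N · v_2 = (-15, -9, 6)ᵀ.

Sanity check: (A − (-5)·I) v_1 = (0, 0, 0)ᵀ = 0. ✓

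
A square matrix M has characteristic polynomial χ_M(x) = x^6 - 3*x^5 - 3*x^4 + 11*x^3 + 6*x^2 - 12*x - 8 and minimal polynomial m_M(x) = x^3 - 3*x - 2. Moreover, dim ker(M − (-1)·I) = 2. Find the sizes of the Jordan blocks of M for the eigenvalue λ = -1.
Block sizes for λ = -1: [2, 1]

Step 1 — from the characteristic polynomial, algebraic multiplicity of λ = -1 is 3. From dim ker(M − (-1)·I) = 2, there are exactly 2 Jordan blocks for λ = -1.
Step 2 — from the minimal polynomial, the factor (x + 1)^2 tells us the largest block for λ = -1 has size 2.
Step 3 — with total size 3, 2 blocks, and largest block 2, the block sizes (in nonincreasing order) are [2, 1].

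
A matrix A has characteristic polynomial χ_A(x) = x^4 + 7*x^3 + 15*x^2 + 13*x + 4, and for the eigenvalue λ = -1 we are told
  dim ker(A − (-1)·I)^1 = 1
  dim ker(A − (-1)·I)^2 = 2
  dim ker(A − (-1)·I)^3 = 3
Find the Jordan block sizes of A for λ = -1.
Block sizes for λ = -1: [3]

From the dimensions of kernels of powers, the number of Jordan blocks of size at least j is d_j − d_{j−1} where d_j = dim ker(N^j) (with d_0 = 0). Computing the differences gives [1, 1, 1].
The number of blocks of size exactly k is (#blocks of size ≥ k) − (#blocks of size ≥ k + 1), so the partition is: 1 block(s) of size 3.
In nonincreasing order the block sizes are [3].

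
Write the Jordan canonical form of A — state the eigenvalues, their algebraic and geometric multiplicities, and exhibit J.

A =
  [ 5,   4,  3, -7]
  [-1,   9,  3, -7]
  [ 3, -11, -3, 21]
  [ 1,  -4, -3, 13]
J_3(6) ⊕ J_1(6)

The characteristic polynomial is
  det(x·I − A) = x^4 - 24*x^3 + 216*x^2 - 864*x + 1296 = (x - 6)^4

Eigenvalues and multiplicities (the geometric multiplicity of λ is n − rank(A − λI), which equals the number of Jordan blocks for λ):
  λ = 6: algebraic multiplicity = 4, geometric multiplicity = 2

Determining the block sizes for each eigenvalue:
  λ = 6: with am = 4 and gm = 2, the partition is not yet determined (e.g. several partitions of 4 into 2 parts exist). Let N = A − (6)·I. Computing rank(N^1) = 2, rank(N^2) = 1, rank(N^3) = 0; the number of blocks of size ≥ j is rank(N^{j−1}) − rank(N^j), giving [2, 1, 1]. So we have 1 block(s) of size 3, 1 block(s) of size 1 → block sizes [3, 1]

Assembling the blocks gives a Jordan form
J =
  [6, 1, 0, 0]
  [0, 6, 1, 0]
  [0, 0, 6, 0]
  [0, 0, 0, 6]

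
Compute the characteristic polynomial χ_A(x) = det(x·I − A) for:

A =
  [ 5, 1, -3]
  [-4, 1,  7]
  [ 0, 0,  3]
x^3 - 9*x^2 + 27*x - 27

Expanding det(x·I − A) (e.g. by cofactor expansion or by noting that A is similar to its Jordan form J, which has the same characteristic polynomial as A) gives
  χ_A(x) = x^3 - 9*x^2 + 27*x - 27
which factors as (x - 3)^3. The eigenvalues (with algebraic multiplicities) are λ = 3 with multiplicity 3.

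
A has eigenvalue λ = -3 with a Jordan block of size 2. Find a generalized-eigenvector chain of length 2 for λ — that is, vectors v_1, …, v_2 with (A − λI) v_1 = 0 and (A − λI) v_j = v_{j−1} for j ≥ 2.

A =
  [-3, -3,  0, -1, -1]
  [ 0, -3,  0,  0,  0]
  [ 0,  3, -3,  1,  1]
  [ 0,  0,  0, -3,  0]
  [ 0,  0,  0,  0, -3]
A Jordan chain for λ = -3 of length 2:
v_1 = (-3, 0, 3, 0, 0)ᵀ
v_2 = (0, 1, 0, 0, 0)ᵀ

Let N = A − (-3)·I. We want v_2 with N^2 v_2 = 0 but N^1 v_2 ≠ 0; then v_{j-1} := N · v_j for j = 2, …, 2.

Pick v_2 = (0, 1, 0, 0, 0)ᵀ.
Then v_1 = N · v_2 = (-3, 0, 3, 0, 0)ᵀ.

Sanity check: (A − (-3)·I) v_1 = (0, 0, 0, 0, 0)ᵀ = 0. ✓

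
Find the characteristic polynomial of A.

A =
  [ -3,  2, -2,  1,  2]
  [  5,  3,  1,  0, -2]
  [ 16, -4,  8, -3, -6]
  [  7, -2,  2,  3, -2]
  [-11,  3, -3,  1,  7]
x^5 - 18*x^4 + 129*x^3 - 460*x^2 + 816*x - 576

Expanding det(x·I − A) (e.g. by cofactor expansion or by noting that A is similar to its Jordan form J, which has the same characteristic polynomial as A) gives
  χ_A(x) = x^5 - 18*x^4 + 129*x^3 - 460*x^2 + 816*x - 576
which factors as (x - 4)^3*(x - 3)^2. The eigenvalues (with algebraic multiplicities) are λ = 3 with multiplicity 2, λ = 4 with multiplicity 3.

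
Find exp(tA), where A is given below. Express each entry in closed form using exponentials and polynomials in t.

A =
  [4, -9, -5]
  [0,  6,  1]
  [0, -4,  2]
e^{tA} =
  [exp(4*t), t^2*exp(4*t) - 9*t*exp(4*t), t^2*exp(4*t)/2 - 5*t*exp(4*t)]
  [0, 2*t*exp(4*t) + exp(4*t), t*exp(4*t)]
  [0, -4*t*exp(4*t), -2*t*exp(4*t) + exp(4*t)]

Strategy: write A = P · J · P⁻¹ where J is a Jordan canonical form, so e^{tA} = P · e^{tJ} · P⁻¹, and e^{tJ} can be computed block-by-block.

A has Jordan form
J =
  [4, 1, 0]
  [0, 4, 1]
  [0, 0, 4]
(up to reordering of blocks).

Per-block formulas:
  For a 3×3 Jordan block J_3(4): exp(t · J_3(4)) = e^(4t)·(I + t·N + (t^2/2)·N^2), where N is the 3×3 nilpotent shift.

After assembling e^{tJ} and conjugating by P, we get:

e^{tA} =
  [exp(4*t), t^2*exp(4*t) - 9*t*exp(4*t), t^2*exp(4*t)/2 - 5*t*exp(4*t)]
  [0, 2*t*exp(4*t) + exp(4*t), t*exp(4*t)]
  [0, -4*t*exp(4*t), -2*t*exp(4*t) + exp(4*t)]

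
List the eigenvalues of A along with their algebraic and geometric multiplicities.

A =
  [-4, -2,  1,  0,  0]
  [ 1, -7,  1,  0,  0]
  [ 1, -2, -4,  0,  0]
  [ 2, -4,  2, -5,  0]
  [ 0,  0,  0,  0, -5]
λ = -5: alg = 5, geom = 4

Step 1 — factor the characteristic polynomial to read off the algebraic multiplicities:
  χ_A(x) = (x + 5)^5

Step 2 — compute geometric multiplicities via the rank-nullity identity g(λ) = n − rank(A − λI):
  rank(A − (-5)·I) = 1, so dim ker(A − (-5)·I) = n − 1 = 4

Summary:
  λ = -5: algebraic multiplicity = 5, geometric multiplicity = 4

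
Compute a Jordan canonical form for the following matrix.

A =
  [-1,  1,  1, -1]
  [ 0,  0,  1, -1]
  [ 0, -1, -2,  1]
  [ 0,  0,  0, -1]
J_2(-1) ⊕ J_1(-1) ⊕ J_1(-1)

The characteristic polynomial is
  det(x·I − A) = x^4 + 4*x^3 + 6*x^2 + 4*x + 1 = (x + 1)^4

Eigenvalues and multiplicities (the geometric multiplicity of λ is n − rank(A − λI), which equals the number of Jordan blocks for λ):
  λ = -1: algebraic multiplicity = 4, geometric multiplicity = 3

Determining the block sizes for each eigenvalue:
  λ = -1: 3 blocks summing to 4 forces exactly one block of size 2 and the rest size 1 → block sizes [2, 1, 1]

Assembling the blocks gives a Jordan form
J =
  [-1,  1,  0,  0]
  [ 0, -1,  0,  0]
  [ 0,  0, -1,  0]
  [ 0,  0,  0, -1]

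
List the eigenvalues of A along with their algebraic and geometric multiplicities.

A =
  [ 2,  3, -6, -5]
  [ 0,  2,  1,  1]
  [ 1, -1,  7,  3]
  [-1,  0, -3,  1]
λ = 3: alg = 4, geom = 2

Step 1 — factor the characteristic polynomial to read off the algebraic multiplicities:
  χ_A(x) = (x - 3)^4

Step 2 — compute geometric multiplicities via the rank-nullity identity g(λ) = n − rank(A − λI):
  rank(A − (3)·I) = 2, so dim ker(A − (3)·I) = n − 2 = 2

Summary:
  λ = 3: algebraic multiplicity = 4, geometric multiplicity = 2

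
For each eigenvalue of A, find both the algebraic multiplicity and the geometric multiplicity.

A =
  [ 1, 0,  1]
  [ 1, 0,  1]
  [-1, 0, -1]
λ = 0: alg = 3, geom = 2

Step 1 — factor the characteristic polynomial to read off the algebraic multiplicities:
  χ_A(x) = x^3

Step 2 — compute geometric multiplicities via the rank-nullity identity g(λ) = n − rank(A − λI):
  rank(A − (0)·I) = 1, so dim ker(A − (0)·I) = n − 1 = 2

Summary:
  λ = 0: algebraic multiplicity = 3, geometric multiplicity = 2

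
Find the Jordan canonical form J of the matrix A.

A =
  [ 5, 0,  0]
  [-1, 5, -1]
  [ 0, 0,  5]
J_2(5) ⊕ J_1(5)

The characteristic polynomial is
  det(x·I − A) = x^3 - 15*x^2 + 75*x - 125 = (x - 5)^3

Eigenvalues and multiplicities (the geometric multiplicity of λ is n − rank(A − λI), which equals the number of Jordan blocks for λ):
  λ = 5: algebraic multiplicity = 3, geometric multiplicity = 2

Determining the block sizes for each eigenvalue:
  λ = 5: 2 blocks summing to 3 forces exactly one block of size 2 and the rest size 1 → block sizes [2, 1]

Assembling the blocks gives a Jordan form
J =
  [5, 1, 0]
  [0, 5, 0]
  [0, 0, 5]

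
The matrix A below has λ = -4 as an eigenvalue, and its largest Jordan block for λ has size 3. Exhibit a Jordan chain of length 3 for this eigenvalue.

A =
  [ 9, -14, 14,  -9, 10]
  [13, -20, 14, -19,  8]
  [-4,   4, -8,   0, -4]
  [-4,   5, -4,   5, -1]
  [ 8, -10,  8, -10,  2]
A Jordan chain for λ = -4 of length 3:
v_1 = (1, 3, 0, -1, 2)ᵀ
v_2 = (-1, -1, 0, 0, 0)ᵀ
v_3 = (1, 0, -1, 0, 0)ᵀ

Let N = A − (-4)·I. We want v_3 with N^3 v_3 = 0 but N^2 v_3 ≠ 0; then v_{j-1} := N · v_j for j = 3, …, 2.

Pick v_3 = (1, 0, -1, 0, 0)ᵀ.
Then v_2 = N · v_3 = (-1, -1, 0, 0, 0)ᵀ.
Then v_1 = N · v_2 = (1, 3, 0, -1, 2)ᵀ.

Sanity check: (A − (-4)·I) v_1 = (0, 0, 0, 0, 0)ᵀ = 0. ✓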